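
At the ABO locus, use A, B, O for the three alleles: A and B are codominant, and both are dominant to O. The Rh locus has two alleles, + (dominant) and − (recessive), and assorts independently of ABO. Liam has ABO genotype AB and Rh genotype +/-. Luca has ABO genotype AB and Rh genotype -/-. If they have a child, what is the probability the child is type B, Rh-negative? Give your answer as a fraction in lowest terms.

ABO cross AB × AB → offspring phenotypes: 1/4 A, 1/4 B, 1/2 AB.
Rh cross +/- × -/- → 1/2 Rh+, 1/2 Rh-.
Independent loci: P(type B, Rh-negative) = 1/4 × 1/2 = 1/8.

1/8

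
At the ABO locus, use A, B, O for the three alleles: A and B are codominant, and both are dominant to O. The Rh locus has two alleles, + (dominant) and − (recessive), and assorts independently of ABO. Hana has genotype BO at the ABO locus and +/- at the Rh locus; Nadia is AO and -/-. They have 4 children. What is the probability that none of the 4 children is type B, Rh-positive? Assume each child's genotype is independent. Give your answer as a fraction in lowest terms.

2401/4096

ABO cross BO × AO → 1/4 O, 1/4 A, 1/4 B, 1/4 AB.
Rh cross +/- × -/- → 1/2 Rh+, 1/2 Rh-; so P(type B, Rh-positive) = 1/4 × 1/2 = 1/8 per child.
P(not type B, Rh-positive) = 7/8 for one child; (7/8)^4 = 2401/4096.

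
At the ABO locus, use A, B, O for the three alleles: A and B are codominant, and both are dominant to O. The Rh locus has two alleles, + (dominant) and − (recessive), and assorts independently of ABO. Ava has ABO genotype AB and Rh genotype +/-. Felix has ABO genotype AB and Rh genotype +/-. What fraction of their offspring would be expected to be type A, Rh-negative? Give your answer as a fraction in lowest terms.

ABO cross AB × AB → offspring phenotypes: 1/4 A, 1/4 B, 1/2 AB.
Rh cross +/- × +/- → 3/4 Rh+, 1/4 Rh-.
Independent loci: P(type A, Rh-negative) = 1/4 × 1/4 = 1/16.

1/16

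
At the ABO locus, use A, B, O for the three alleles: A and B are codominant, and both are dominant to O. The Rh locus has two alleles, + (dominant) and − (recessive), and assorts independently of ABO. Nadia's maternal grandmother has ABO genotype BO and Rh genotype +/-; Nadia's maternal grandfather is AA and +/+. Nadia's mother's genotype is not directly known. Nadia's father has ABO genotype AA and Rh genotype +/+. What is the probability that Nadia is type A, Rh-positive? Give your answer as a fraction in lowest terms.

3/4

Nadia's mother's ABO genotype from BO × AA: 1/2 AB, 1/2 AO.
Crossing each possibility with the father AA and summing P(type A): 1/2·1/2 + 1/2·1 = 3/4.
Similarly for Rh via the mother's Rh distribution: P(Rh+) = 1.
Independent loci: 3/4 × 1 = 3/4.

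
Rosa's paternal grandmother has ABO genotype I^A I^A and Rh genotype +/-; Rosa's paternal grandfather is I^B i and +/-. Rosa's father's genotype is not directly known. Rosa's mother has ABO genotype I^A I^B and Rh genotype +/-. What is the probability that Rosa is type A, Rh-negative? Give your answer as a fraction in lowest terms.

3/32

Rosa's father's ABO genotype from I^A I^A × I^B i: 1/2 I^A I^B, 1/2 I^A i.
Crossing each possibility with the mother I^A I^B and summing P(type A): 1/2·1/4 + 1/2·1/2 = 3/8.
Similarly for Rh via the father's Rh distribution: P(Rh-) = 1/4.
Independent loci: 3/8 × 1/4 = 3/32.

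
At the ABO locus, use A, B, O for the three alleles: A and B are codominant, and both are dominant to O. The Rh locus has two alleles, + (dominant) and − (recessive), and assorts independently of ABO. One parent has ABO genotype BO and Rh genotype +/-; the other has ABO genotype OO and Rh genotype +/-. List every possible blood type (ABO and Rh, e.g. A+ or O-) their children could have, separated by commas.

Gametes from BO × OO give offspring ABO genotypes BO, OO, i.e. phenotypes O, B.
Rh cross +/- × +/- → phenotypes Rh+, Rh-.
Combining independently: O+, O-, B+, B-.

O+, O-, B+, B-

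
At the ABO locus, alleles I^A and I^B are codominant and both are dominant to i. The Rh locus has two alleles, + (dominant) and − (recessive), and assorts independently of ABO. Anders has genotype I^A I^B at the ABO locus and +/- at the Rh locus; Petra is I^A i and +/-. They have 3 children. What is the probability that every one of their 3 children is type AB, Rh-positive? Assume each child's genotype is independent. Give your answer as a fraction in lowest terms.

27/4096

ABO cross I^A I^B × I^A i → 1/2 A, 1/4 B, 1/4 AB.
Rh cross +/- × +/- → 3/4 Rh+, 1/4 Rh-; so P(type AB, Rh-positive) = 1/4 × 3/4 = 3/16 per child.
All 3 independent: (3/16)^3 = 27/4096.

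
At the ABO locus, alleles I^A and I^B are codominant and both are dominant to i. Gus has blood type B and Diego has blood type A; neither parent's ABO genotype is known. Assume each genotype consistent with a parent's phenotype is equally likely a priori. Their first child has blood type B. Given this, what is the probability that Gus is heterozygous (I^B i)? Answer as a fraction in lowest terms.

1/3

Possible genotypes: Gus ∈ {I^B I^B, I^B i}; Diego ∈ {I^A I^A, I^A i}.
Weight each parental genotype pair by prior × P(type-B child):
  I^B I^B × I^A i: posterior weight 2/3.
  I^B i × I^A i: posterior weight 1/3.
Sum the posterior weight over pairs where Gus is I^B i: 1/3.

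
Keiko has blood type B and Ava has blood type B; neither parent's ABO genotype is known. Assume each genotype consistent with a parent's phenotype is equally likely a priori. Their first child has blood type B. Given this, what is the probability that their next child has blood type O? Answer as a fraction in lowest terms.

Possible genotypes: Keiko ∈ {I^B I^B, I^B i}; Ava ∈ {I^B I^B, I^B i}.
Weight each parental genotype pair by prior × P(type-B child):
  I^B I^B × I^B I^B: posterior weight 4/15; P(next child type O) = 0.
  I^B I^B × I^B i: posterior weight 4/15; P(next child type O) = 0.
  I^B i × I^B I^B: posterior weight 4/15; P(next child type O) = 0.
  I^B i × I^B i: posterior weight 1/5; P(next child type O) = 1/4.
Weighted sum = 1/20.

1/20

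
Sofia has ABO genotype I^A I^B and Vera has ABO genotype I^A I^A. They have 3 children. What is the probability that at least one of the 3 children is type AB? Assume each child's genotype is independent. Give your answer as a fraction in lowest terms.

7/8

ABO cross I^A I^B × I^A I^A → 1/2 A, 1/2 AB.
So P(type AB) = 1/2 per child.
P(none) = (1/2)^3 = 1/8; P(at least one) = 1 − 1/8 = 7/8.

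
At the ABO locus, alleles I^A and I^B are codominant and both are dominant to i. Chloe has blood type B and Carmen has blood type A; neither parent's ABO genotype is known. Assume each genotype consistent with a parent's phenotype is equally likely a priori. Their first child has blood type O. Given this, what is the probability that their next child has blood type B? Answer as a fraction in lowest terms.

Possible genotypes: Chloe ∈ {I^B I^B, I^B i}; Carmen ∈ {I^A I^A, I^A i}.
Weight each parental genotype pair by prior × P(type-O child):
  I^B i × I^A i: posterior weight 1; P(next child type B) = 1/4.
Weighted sum = 1/4.

1/4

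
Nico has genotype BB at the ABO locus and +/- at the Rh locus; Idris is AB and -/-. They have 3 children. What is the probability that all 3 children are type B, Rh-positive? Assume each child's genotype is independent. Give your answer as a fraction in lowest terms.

1/64

ABO cross BB × AB → 1/2 B, 1/2 AB.
Rh cross +/- × -/- → 1/2 Rh+, 1/2 Rh-; so P(type B, Rh-positive) = 1/2 × 1/2 = 1/4 per child.
All 3 independent: (1/4)^3 = 1/64.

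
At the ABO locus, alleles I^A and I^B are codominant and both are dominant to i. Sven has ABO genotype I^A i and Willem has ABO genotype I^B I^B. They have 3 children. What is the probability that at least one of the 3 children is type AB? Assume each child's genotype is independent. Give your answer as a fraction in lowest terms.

7/8

ABO cross I^A i × I^B I^B → 1/2 B, 1/2 AB.
So P(type AB) = 1/2 per child.
P(none) = (1/2)^3 = 1/8; P(at least one) = 1 − 1/8 = 7/8.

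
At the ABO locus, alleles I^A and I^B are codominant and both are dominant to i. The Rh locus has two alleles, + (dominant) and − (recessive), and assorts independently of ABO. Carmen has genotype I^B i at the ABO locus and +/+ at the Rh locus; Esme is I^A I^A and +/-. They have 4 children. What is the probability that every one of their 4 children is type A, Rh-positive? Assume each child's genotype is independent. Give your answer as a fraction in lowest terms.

ABO cross I^B i × I^A I^A → 1/2 A, 1/2 AB.
Rh cross +/+ × +/- → 1 Rh+; so P(type A, Rh-positive) = 1/2 × 1 = 1/2 per child.
All 4 independent: (1/2)^4 = 1/16.

1/16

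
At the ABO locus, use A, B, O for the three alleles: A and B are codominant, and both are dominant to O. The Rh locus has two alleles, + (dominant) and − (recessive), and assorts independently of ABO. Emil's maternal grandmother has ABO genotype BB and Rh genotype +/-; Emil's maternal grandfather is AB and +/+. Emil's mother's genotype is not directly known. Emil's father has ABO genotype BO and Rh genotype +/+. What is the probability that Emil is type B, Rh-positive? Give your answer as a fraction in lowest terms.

3/4

Emil's mother's ABO genotype from BB × AB: 1/2 AB, 1/2 BB.
Crossing each possibility with the father BO and summing P(type B): 1/2·1/2 + 1/2·1 = 3/4.
Similarly for Rh via the mother's Rh distribution: P(Rh+) = 1.
Independent loci: 3/4 × 1 = 3/4.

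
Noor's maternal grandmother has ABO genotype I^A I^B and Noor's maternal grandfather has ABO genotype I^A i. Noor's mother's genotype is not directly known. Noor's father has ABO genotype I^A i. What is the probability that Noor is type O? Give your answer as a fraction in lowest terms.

Noor's mother's ABO genotype from I^A I^B × I^A i: 1/4 I^A I^A, 1/4 I^A I^B, 1/4 I^A i, 1/4 I^B i.
Crossing each possibility with the father I^A i and summing P(type O): 1/4·0 + 1/4·0 + 1/4·1/4 + 1/4·1/4 = 1/8.

1/8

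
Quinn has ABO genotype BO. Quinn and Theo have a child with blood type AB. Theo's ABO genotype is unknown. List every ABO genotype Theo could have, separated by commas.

For each candidate genotype of Theo, check whether crossing it with BO can produce every observed child phenotype.
  AA → possible child types {A, AB} ✓
  AB → possible child types {A, B, AB} ✓
  AO → possible child types {O, A, B, AB} ✓
  BB → possible child types {B} ✗
  BO → possible child types {O, B} ✗
  OO → possible child types {O, B} ✗

AA, AB, AO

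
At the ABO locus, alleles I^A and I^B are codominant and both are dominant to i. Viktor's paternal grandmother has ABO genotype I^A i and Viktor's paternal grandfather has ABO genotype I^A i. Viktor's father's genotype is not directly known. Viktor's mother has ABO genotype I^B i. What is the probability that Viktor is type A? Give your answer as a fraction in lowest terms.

Viktor's father's ABO genotype from I^A i × I^A i: 1/4 I^A I^A, 1/2 I^A i, 1/4 i i.
Crossing each possibility with the mother I^B i and summing P(type A): 1/4·1/2 + 1/2·1/4 + 1/4·0 = 1/4.

1/4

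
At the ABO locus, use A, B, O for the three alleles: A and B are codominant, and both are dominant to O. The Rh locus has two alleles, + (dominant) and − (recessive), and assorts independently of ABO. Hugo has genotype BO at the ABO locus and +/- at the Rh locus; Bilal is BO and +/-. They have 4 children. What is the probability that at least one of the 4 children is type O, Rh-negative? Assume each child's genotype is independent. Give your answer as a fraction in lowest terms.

14911/65536

ABO cross BO × BO → 1/4 O, 3/4 B.
Rh cross +/- × +/- → 3/4 Rh+, 1/4 Rh-; so P(type O, Rh-negative) = 1/4 × 1/4 = 1/16 per child.
P(none) = (15/16)^4 = 50625/65536; P(at least one) = 1 − 50625/65536 = 14911/65536.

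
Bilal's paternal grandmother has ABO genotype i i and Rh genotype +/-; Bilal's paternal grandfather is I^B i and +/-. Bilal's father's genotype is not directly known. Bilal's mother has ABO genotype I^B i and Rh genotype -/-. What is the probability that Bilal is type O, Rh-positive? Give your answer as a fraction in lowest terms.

3/16

Bilal's father's ABO genotype from i i × I^B i: 1/2 I^B i, 1/2 i i.
Crossing each possibility with the mother I^B i and summing P(type O): 1/2·1/4 + 1/2·1/2 = 3/8.
Similarly for Rh via the father's Rh distribution: P(Rh+) = 1/2.
Independent loci: 3/8 × 1/2 = 3/16.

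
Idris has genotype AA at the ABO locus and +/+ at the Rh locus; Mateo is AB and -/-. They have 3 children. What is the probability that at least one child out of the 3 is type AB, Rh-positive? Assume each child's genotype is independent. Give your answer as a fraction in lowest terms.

ABO cross AA × AB → 1/2 A, 1/2 AB.
Rh cross +/+ × -/- → 1 Rh+; so P(type AB, Rh-positive) = 1/2 × 1 = 1/2 per child.
P(none) = (1/2)^3 = 1/8; P(at least one) = 1 − 1/8 = 7/8.

7/8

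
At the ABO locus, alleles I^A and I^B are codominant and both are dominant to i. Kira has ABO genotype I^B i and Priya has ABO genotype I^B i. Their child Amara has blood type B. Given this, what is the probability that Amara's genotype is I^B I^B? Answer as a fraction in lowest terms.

1/3

Cross I^B i × I^B i → 1/4 I^B I^B, 1/2 I^B i, 1/4 i i.
Type-B genotypes among offspring: I^B I^B (1/4), I^B i (1/2); total 3/4.
P(I^B I^B | type B) = (1/4) / (3/4) = 1/3.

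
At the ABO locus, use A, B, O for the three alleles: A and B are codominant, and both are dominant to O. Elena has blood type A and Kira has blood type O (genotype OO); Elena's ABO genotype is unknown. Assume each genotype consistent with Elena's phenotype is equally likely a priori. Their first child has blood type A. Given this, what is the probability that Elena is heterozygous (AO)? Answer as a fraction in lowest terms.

Possible genotypes: Elena ∈ {AA, AO}; Kira ∈ {OO}.
Weight each parental genotype pair by prior × P(type-A child):
  AA × OO: posterior weight 2/3.
  AO × OO: posterior weight 1/3.
Sum the posterior weight over pairs where Elena is AO: 1/3.

1/3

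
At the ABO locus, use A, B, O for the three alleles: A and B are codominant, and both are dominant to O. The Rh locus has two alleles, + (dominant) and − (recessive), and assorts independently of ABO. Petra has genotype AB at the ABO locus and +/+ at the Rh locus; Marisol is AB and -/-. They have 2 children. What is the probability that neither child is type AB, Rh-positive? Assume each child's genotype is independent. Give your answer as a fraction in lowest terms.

ABO cross AB × AB → 1/4 A, 1/4 B, 1/2 AB.
Rh cross +/+ × -/- → 1 Rh+; so P(type AB, Rh-positive) = 1/2 × 1 = 1/2 per child.
P(not type AB, Rh-positive) = 1/2 for one child; (1/2)^2 = 1/4.

1/4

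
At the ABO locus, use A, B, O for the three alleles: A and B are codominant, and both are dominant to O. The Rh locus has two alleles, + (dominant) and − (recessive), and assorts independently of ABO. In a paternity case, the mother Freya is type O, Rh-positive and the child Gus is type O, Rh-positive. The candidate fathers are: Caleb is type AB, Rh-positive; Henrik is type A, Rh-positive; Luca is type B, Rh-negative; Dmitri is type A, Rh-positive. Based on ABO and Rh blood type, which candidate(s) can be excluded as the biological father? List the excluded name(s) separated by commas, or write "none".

Caleb

A candidate is excluded only if no genotype consistent with his phenotype could produce a type O, Rh-positive child with a type O, Rh-positive mother.
Caleb (type AB, Rh+): no genotype consistent with that phenotype can produce a type-O Rh+ child with a type-O mother.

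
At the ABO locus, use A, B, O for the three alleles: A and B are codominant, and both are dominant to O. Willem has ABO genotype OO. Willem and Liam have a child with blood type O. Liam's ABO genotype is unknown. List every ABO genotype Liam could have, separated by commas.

For each candidate genotype of Liam, check whether crossing it with OO can produce every observed child phenotype.
  AA → possible child types {A} ✗
  AB → possible child types {A, B} ✗
  AO → possible child types {O, A} ✓
  BB → possible child types {B} ✗
  BO → possible child types {O, B} ✓
  OO → possible child types {O} ✓

AO, BO, OO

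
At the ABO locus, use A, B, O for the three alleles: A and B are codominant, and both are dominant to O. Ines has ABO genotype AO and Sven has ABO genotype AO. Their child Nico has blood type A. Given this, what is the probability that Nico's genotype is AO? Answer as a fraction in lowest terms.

2/3

Cross AO × AO → 1/4 AA, 1/2 AO, 1/4 OO.
Type-A genotypes among offspring: AA (1/4), AO (1/2); total 3/4.
P(AO | type A) = (1/2) / (3/4) = 2/3.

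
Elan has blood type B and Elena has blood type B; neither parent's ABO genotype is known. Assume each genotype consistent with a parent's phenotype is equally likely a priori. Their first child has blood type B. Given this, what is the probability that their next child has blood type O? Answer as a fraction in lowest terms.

Possible genotypes: Elan ∈ {I^B I^B, I^B i}; Elena ∈ {I^B I^B, I^B i}.
Weight each parental genotype pair by prior × P(type-B child):
  I^B I^B × I^B I^B: posterior weight 4/15; P(next child type O) = 0.
  I^B I^B × I^B i: posterior weight 4/15; P(next child type O) = 0.
  I^B i × I^B I^B: posterior weight 4/15; P(next child type O) = 0.
  I^B i × I^B i: posterior weight 1/5; P(next child type O) = 1/4.
Weighted sum = 1/20.

1/20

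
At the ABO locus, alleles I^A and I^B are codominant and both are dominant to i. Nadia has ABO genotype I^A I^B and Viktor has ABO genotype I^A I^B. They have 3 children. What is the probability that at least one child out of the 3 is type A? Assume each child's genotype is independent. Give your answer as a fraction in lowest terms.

37/64

ABO cross I^A I^B × I^A I^B → 1/4 A, 1/4 B, 1/2 AB.
So P(type A) = 1/4 per child.
P(none) = (3/4)^3 = 27/64; P(at least one) = 1 − 27/64 = 37/64.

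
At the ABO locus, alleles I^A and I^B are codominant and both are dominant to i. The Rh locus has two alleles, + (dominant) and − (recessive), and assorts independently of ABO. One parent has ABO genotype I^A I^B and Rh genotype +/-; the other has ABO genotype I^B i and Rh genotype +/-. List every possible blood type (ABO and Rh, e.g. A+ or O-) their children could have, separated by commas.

Gametes from I^A I^B × I^B i give offspring ABO genotypes I^A I^B, I^A i, I^B I^B, I^B i, i.e. phenotypes A, B, AB.
Rh cross +/- × +/- → phenotypes Rh+, Rh-.
Combining independently: A+, A-, B+, B-, AB+, AB-.

A+, A-, B+, B-, AB+, AB-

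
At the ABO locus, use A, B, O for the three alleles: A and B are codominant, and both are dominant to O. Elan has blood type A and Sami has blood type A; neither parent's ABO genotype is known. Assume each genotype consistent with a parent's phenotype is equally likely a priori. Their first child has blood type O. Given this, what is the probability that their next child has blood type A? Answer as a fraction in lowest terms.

3/4

Possible genotypes: Elan ∈ {AA, AO}; Sami ∈ {AA, AO}.
Weight each parental genotype pair by prior × P(type-O child):
  AO × AO: posterior weight 1; P(next child type A) = 3/4.
Weighted sum = 3/4.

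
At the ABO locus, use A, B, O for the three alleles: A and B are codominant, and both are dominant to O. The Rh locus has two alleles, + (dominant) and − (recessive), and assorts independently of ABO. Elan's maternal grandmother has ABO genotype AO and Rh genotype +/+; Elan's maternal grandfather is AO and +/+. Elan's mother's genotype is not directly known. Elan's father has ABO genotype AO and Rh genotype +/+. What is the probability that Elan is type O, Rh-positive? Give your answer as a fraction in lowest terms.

1/4

Elan's mother's ABO genotype from AO × AO: 1/4 AA, 1/2 AO, 1/4 OO.
Crossing each possibility with the father AO and summing P(type O): 1/4·0 + 1/2·1/4 + 1/4·1/2 = 1/4.
Similarly for Rh via the mother's Rh distribution: P(Rh+) = 1.
Independent loci: 1/4 × 1 = 1/4.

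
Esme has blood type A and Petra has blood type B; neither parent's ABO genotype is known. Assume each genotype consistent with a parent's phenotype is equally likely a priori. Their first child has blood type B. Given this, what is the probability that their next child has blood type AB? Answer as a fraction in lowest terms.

Possible genotypes: Esme ∈ {AA, AO}; Petra ∈ {BB, BO}.
Weight each parental genotype pair by prior × P(type-B child):
  AO × BB: posterior weight 2/3; P(next child type AB) = 1/2.
  AO × BO: posterior weight 1/3; P(next child type AB) = 1/4.
Weighted sum = 5/12.

5/12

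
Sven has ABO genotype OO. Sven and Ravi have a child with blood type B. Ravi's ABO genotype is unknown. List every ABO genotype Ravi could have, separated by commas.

AB, BB, BO

For each candidate genotype of Ravi, check whether crossing it with OO can produce every observed child phenotype.
  AA → possible child types {A} ✗
  AB → possible child types {A, B} ✓
  AO → possible child types {O, A} ✗
  BB → possible child types {B} ✓
  BO → possible child types {O, B} ✓
  OO → possible child types {O} ✗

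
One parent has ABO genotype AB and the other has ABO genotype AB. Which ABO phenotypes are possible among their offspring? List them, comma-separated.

A, B, AB

Gametes from AB × AB give offspring ABO genotypes AA, AB, BB, i.e. phenotypes A, B, AB.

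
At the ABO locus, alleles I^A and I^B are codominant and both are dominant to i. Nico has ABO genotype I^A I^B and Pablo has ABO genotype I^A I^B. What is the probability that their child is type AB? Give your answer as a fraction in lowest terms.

1/2

ABO cross I^A I^B × I^A I^B → offspring phenotypes: 1/4 A, 1/4 B, 1/2 AB.
So P(type AB) = 1/2.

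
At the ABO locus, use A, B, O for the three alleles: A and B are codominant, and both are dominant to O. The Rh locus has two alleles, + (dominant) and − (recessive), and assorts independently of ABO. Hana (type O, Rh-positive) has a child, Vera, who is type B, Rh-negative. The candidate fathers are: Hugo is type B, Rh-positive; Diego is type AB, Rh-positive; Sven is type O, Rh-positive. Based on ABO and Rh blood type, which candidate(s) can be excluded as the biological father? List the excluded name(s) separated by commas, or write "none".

A candidate is excluded only if no genotype consistent with his phenotype could produce a type B, Rh-negative child with a type O, Rh-positive mother.
Sven (type O, Rh+): no genotype consistent with that phenotype can produce a type-B Rh- child with a type-O mother.

Sven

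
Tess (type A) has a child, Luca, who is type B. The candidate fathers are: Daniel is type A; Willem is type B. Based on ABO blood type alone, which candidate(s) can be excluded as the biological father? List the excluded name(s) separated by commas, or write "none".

A candidate is excluded only if no genotype consistent with his phenotype could produce a type B child with a type A mother.
Daniel (type A): no genotype consistent with that phenotype can produce a type-B child with a type-A mother.

Daniel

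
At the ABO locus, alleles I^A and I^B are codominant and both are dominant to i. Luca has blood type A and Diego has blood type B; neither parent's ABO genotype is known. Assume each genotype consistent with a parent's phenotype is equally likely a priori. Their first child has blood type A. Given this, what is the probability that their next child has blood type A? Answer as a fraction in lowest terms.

Possible genotypes: Luca ∈ {I^A I^A, I^A i}; Diego ∈ {I^B I^B, I^B i}.
Weight each parental genotype pair by prior × P(type-A child):
  I^A I^A × I^B i: posterior weight 2/3; P(next child type A) = 1/2.
  I^A i × I^B i: posterior weight 1/3; P(next child type A) = 1/4.
Weighted sum = 5/12.

5/12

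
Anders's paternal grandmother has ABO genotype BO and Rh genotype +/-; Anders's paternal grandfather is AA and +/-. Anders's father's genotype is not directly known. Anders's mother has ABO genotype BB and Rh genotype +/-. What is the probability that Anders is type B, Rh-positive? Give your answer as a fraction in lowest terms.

3/8

Anders's father's ABO genotype from BO × AA: 1/2 AB, 1/2 AO.
Crossing each possibility with the mother BB and summing P(type B): 1/2·1/2 + 1/2·1/2 = 1/2.
Similarly for Rh via the father's Rh distribution: P(Rh+) = 3/4.
Independent loci: 1/2 × 3/4 = 3/8.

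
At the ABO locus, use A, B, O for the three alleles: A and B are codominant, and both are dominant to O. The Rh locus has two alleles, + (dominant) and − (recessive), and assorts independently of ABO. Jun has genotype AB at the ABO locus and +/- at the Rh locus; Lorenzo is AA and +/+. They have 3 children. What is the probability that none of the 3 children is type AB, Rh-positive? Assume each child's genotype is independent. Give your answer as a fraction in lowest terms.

ABO cross AB × AA → 1/2 A, 1/2 AB.
Rh cross +/- × +/+ → 1 Rh+; so P(type AB, Rh-positive) = 1/2 × 1 = 1/2 per child.
P(not type AB, Rh-positive) = 1/2 for one child; (1/2)^3 = 1/8.

1/8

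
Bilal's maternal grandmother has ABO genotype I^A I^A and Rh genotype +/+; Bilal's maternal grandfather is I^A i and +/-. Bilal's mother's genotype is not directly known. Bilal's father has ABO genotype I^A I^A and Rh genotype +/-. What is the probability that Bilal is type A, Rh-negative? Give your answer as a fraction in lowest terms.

1/8

Bilal's mother's ABO genotype from I^A I^A × I^A i: 1/2 I^A I^A, 1/2 I^A i.
Crossing each possibility with the father I^A I^A and summing P(type A): 1/2·1 + 1/2·1 = 1.
Similarly for Rh via the mother's Rh distribution: P(Rh-) = 1/8.
Independent loci: 1 × 1/8 = 1/8.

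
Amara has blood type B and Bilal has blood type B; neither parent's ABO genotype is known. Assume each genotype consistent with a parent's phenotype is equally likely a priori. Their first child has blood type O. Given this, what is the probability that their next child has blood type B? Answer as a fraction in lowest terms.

3/4

Possible genotypes: Amara ∈ {I^B I^B, I^B i}; Bilal ∈ {I^B I^B, I^B i}.
Weight each parental genotype pair by prior × P(type-O child):
  I^B i × I^B i: posterior weight 1; P(next child type B) = 3/4.
Weighted sum = 3/4.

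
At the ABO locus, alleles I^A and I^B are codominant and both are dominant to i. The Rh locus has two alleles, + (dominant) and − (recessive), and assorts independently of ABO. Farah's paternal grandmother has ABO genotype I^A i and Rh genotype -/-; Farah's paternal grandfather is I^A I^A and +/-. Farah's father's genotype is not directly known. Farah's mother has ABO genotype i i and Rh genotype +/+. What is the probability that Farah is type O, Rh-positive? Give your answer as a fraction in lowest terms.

1/4

Farah's father's ABO genotype from I^A i × I^A I^A: 1/2 I^A I^A, 1/2 I^A i.
Crossing each possibility with the mother i i and summing P(type O): 1/2·0 + 1/2·1/2 = 1/4.
Similarly for Rh via the father's Rh distribution: P(Rh+) = 1.
Independent loci: 1/4 × 1 = 1/4.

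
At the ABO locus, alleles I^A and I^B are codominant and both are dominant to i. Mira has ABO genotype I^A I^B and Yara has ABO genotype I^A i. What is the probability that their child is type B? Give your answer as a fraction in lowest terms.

1/4

ABO cross I^A I^B × I^A i → offspring phenotypes: 1/2 A, 1/4 B, 1/4 AB.
So P(type B) = 1/4.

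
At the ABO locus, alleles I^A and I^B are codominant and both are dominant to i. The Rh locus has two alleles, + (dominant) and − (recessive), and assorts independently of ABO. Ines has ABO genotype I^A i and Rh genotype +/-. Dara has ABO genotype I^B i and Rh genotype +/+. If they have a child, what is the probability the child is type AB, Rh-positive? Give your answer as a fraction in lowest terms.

1/4

ABO cross I^A i × I^B i → offspring phenotypes: 1/4 O, 1/4 A, 1/4 B, 1/4 AB.
Rh cross +/- × +/+ → 1 Rh+.
Independent loci: P(type AB, Rh-positive) = 1/4 × 1 = 1/4.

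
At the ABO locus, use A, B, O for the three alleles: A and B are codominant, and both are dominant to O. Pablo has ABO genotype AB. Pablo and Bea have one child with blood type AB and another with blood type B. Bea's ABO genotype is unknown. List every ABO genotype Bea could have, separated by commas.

AB, AO, BB, BO

For each candidate genotype of Bea, check whether crossing it with AB can produce every observed child phenotype.
  AA → possible child types {A, AB} ✗
  AB → possible child types {A, B, AB} ✓
  AO → possible child types {A, B, AB} ✓
  BB → possible child types {B, AB} ✓
  BO → possible child types {A, B, AB} ✓
  OO → possible child types {A, B} ✗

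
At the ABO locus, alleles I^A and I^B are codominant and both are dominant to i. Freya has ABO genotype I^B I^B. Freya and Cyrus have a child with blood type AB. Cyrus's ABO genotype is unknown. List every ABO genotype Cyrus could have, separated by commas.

I^A I^A, I^A I^B, I^A i

For each candidate genotype of Cyrus, check whether crossing it with I^B I^B can produce every observed child phenotype.
  I^A I^A → possible child types {AB} ✓
  I^A I^B → possible child types {B, AB} ✓
  I^A i → possible child types {B, AB} ✓
  I^B I^B → possible child types {B} ✗
  I^B i → possible child types {B} ✗
  i i → possible child types {B} ✗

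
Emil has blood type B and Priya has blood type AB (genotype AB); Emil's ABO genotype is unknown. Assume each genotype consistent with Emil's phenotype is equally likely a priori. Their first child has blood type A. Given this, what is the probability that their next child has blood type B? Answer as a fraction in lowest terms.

1/2

Possible genotypes: Emil ∈ {BB, BO}; Priya ∈ {AB}.
Weight each parental genotype pair by prior × P(type-A child):
  BO × AB: posterior weight 1; P(next child type B) = 1/2.
Weighted sum = 1/2.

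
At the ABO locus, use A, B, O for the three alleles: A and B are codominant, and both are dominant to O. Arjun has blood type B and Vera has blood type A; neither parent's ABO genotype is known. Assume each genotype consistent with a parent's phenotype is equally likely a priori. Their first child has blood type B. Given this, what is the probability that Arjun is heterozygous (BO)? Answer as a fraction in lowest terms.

1/3

Possible genotypes: Arjun ∈ {BB, BO}; Vera ∈ {AA, AO}.
Weight each parental genotype pair by prior × P(type-B child):
  BB × AO: posterior weight 2/3.
  BO × AO: posterior weight 1/3.
Sum the posterior weight over pairs where Arjun is BO: 1/3.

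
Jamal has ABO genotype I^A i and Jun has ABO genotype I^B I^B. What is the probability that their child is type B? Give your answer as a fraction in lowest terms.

ABO cross I^A i × I^B I^B → offspring phenotypes: 1/2 B, 1/2 AB.
So P(type B) = 1/2.

1/2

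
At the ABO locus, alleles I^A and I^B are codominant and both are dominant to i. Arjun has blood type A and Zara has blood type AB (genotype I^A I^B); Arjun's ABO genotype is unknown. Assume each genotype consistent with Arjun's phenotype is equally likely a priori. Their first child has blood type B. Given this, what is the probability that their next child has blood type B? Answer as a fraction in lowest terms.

Possible genotypes: Arjun ∈ {I^A I^A, I^A i}; Zara ∈ {I^A I^B}.
Weight each parental genotype pair by prior × P(type-B child):
  I^A i × I^A I^B: posterior weight 1; P(next child type B) = 1/4.
Weighted sum = 1/4.

1/4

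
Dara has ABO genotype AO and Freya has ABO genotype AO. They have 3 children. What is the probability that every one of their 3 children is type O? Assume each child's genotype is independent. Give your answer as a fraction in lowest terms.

1/64

ABO cross AO × AO → 1/4 O, 3/4 A.
So P(type O) = 1/4 per child.
All 3 independent: (1/4)^3 = 1/64.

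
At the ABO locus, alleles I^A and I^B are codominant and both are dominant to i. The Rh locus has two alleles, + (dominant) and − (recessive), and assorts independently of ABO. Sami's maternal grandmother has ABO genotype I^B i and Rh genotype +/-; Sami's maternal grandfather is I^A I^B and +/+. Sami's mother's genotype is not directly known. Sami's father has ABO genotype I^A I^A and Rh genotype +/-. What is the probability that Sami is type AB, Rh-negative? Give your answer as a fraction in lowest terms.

Sami's mother's ABO genotype from I^B i × I^A I^B: 1/4 I^A I^B, 1/4 I^A i, 1/4 I^B I^B, 1/4 I^B i.
Crossing each possibility with the father I^A I^A and summing P(type AB): 1/4·1/2 + 1/4·0 + 1/4·1 + 1/4·1/2 = 1/2.
Similarly for Rh via the mother's Rh distribution: P(Rh-) = 1/8.
Independent loci: 1/2 × 1/8 = 1/16.

1/16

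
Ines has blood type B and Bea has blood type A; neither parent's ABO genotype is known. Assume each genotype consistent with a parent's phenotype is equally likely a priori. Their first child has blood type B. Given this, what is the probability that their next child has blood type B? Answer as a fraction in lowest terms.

5/12

Possible genotypes: Ines ∈ {BB, BO}; Bea ∈ {AA, AO}.
Weight each parental genotype pair by prior × P(type-B child):
  BB × AO: posterior weight 2/3; P(next child type B) = 1/2.
  BO × AO: posterior weight 1/3; P(next child type B) = 1/4.
Weighted sum = 5/12.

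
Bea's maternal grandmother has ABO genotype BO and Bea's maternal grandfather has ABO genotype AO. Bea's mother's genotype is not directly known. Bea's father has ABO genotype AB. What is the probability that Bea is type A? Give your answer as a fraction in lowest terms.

3/8

Bea's mother's ABO genotype from BO × AO: 1/4 AB, 1/4 AO, 1/4 BO, 1/4 OO.
Crossing each possibility with the father AB and summing P(type A): 1/4·1/4 + 1/4·1/2 + 1/4·1/4 + 1/4·1/2 = 3/8.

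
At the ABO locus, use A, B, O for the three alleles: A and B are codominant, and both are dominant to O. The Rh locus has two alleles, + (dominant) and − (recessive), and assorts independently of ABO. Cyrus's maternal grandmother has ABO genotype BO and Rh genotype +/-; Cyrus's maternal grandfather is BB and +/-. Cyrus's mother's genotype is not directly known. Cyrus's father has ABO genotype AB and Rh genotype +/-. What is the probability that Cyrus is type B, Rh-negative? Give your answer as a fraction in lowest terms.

Cyrus's mother's ABO genotype from BO × BB: 1/2 BB, 1/2 BO.
Crossing each possibility with the father AB and summing P(type B): 1/2·1/2 + 1/2·1/2 = 1/2.
Similarly for Rh via the mother's Rh distribution: P(Rh-) = 1/4.
Independent loci: 1/2 × 1/4 = 1/8.

1/8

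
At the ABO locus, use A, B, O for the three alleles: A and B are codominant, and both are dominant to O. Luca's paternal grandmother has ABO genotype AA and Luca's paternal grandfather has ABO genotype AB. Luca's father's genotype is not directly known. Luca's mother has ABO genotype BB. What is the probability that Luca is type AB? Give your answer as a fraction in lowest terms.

Luca's father's ABO genotype from AA × AB: 1/2 AA, 1/2 AB.
Crossing each possibility with the mother BB and summing P(type AB): 1/2·1 + 1/2·1/2 = 3/4.

3/4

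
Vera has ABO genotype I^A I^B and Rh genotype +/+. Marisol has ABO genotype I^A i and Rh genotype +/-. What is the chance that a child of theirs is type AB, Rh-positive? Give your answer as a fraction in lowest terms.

ABO cross I^A I^B × I^A i → offspring phenotypes: 1/2 A, 1/4 B, 1/4 AB.
Rh cross +/+ × +/- → 1 Rh+.
Independent loci: P(type AB, Rh-positive) = 1/4 × 1 = 1/4.

1/4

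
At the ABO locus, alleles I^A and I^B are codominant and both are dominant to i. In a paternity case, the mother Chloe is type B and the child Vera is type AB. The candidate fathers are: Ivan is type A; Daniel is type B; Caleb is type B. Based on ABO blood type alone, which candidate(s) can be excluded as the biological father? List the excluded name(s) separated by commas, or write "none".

A candidate is excluded only if no genotype consistent with his phenotype could produce a type AB child with a type B mother.
Daniel (type B): no genotype consistent with that phenotype can produce a type-AB child with a type-B mother.
Caleb (type B): no genotype consistent with that phenotype can produce a type-AB child with a type-B mother.

Daniel, Caleb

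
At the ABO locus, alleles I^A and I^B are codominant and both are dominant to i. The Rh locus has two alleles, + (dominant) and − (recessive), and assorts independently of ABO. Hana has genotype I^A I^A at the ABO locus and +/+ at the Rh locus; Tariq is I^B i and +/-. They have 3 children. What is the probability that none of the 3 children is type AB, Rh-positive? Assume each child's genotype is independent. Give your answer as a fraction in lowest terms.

ABO cross I^A I^A × I^B i → 1/2 A, 1/2 AB.
Rh cross +/+ × +/- → 1 Rh+; so P(type AB, Rh-positive) = 1/2 × 1 = 1/2 per child.
P(not type AB, Rh-positive) = 1/2 for one child; (1/2)^3 = 1/8.

1/8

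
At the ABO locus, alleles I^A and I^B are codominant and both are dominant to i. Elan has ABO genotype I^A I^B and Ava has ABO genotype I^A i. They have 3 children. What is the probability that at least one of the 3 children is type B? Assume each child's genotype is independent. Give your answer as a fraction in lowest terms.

ABO cross I^A I^B × I^A i → 1/2 A, 1/4 B, 1/4 AB.
So P(type B) = 1/4 per child.
P(none) = (3/4)^3 = 27/64; P(at least one) = 1 − 27/64 = 37/64.

37/64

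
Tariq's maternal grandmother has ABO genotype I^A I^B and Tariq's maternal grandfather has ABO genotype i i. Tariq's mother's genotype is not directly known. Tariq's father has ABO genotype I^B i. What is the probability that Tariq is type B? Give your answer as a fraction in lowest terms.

Tariq's mother's ABO genotype from I^A I^B × i i: 1/2 I^A i, 1/2 I^B i.
Crossing each possibility with the father I^B i and summing P(type B): 1/2·1/4 + 1/2·3/4 = 1/2.

1/2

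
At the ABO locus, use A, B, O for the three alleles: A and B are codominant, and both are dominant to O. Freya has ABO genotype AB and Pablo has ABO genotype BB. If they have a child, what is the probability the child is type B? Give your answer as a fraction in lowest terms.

ABO cross AB × BB → offspring phenotypes: 1/2 B, 1/2 AB.
So P(type B) = 1/2.

1/2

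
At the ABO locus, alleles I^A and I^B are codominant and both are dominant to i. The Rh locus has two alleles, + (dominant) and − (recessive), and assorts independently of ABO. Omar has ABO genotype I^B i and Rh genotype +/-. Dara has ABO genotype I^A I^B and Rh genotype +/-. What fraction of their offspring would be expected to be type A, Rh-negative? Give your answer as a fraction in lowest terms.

1/16

ABO cross I^B i × I^A I^B → offspring phenotypes: 1/4 A, 1/2 B, 1/4 AB.
Rh cross +/- × +/- → 3/4 Rh+, 1/4 Rh-.
Independent loci: P(type A, Rh-negative) = 1/4 × 1/4 = 1/16.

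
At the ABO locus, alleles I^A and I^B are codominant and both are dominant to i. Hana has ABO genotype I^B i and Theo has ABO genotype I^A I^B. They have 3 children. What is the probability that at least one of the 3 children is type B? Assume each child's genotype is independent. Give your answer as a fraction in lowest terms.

ABO cross I^B i × I^A I^B → 1/4 A, 1/2 B, 1/4 AB.
So P(type B) = 1/2 per child.
P(none) = (1/2)^3 = 1/8; P(at least one) = 1 − 1/8 = 7/8.

7/8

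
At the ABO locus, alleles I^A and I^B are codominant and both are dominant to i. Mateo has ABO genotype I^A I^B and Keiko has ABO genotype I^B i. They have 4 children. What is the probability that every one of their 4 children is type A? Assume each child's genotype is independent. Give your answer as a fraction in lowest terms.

1/256

ABO cross I^A I^B × I^B i → 1/4 A, 1/2 B, 1/4 AB.
So P(type A) = 1/4 per child.
All 4 independent: (1/4)^4 = 1/256.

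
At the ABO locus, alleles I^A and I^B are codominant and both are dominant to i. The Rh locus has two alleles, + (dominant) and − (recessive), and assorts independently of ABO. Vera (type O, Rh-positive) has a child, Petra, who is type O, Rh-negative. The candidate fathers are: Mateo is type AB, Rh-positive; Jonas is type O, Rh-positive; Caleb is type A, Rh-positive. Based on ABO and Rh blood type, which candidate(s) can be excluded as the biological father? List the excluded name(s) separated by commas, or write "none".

A candidate is excluded only if no genotype consistent with his phenotype could produce a type O, Rh-negative child with a type O, Rh-positive mother.
Mateo (type AB, Rh+): no genotype consistent with that phenotype can produce a type-O Rh- child with a type-O mother.

Mateo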